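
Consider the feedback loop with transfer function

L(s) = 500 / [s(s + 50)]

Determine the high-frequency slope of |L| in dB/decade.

-40 dB/decade

Each pole contributes −20 dB/decade at high frequency; each zero contributes +20 dB/decade.
Net: 0 zero(s) − 2 pole(s) → -40 dB/decade.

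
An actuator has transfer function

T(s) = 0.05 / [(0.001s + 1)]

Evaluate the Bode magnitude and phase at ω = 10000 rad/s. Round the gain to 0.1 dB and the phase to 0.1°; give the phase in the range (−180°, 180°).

At ω = 10000 rad/s:
pole (1 + j10000·0.001) = 1 + j10 → |·| ≈ 10.05, ∠ ≈ 84.29°
|T| = 0.05 · 1 / (10.05) ≈ 0.0049751
Gain = 20 log₁₀(0.0049751) ≈ -46.06 dB
∠T = (0°) − (84.29°) = -84.29°

-46.1 dB, -84.3°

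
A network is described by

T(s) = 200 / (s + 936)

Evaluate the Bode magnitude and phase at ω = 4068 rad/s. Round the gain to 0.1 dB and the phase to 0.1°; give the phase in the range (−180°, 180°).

-26.4 dB, -77.0°

Substitute s = j4068:
Numerator: 200 = 200 + j0
Denominator: (j4068) + 936 = 936 + j4068
|N| = √(200² + 0²) ≈ 200, ∠N ≈ 0.00°
|D| = √(936² + 4068²) ≈ 4174.3, ∠D ≈ 77.04°
|T| = 200 / 4174.3 ≈ 0.047912
Gain = 20 log₁₀(0.047912) ≈ -26.39 dB
∠T = 0.00° − 77.04° = -77.04°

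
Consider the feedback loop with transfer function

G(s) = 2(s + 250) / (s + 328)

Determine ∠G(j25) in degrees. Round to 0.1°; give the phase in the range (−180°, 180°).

At s = jω = j25:
zero (s+250): 250 + j25 → |·| = √(250²+25²) = √63125 ≈ 251.25, ∠ = arctan(25/250) ≈ 5.71°
pole (s+328): 328 + j25 → |·| = √(328²+25²) = √108209 ≈ 328.95, ∠ = arctan(25/328) ≈ 4.36°
∠G = 5.71° − 4.36° = 1.35°

1.4°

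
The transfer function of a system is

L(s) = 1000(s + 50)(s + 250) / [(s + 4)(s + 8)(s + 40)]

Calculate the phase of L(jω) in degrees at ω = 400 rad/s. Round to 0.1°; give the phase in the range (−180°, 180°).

At s = jω = j400:
zero (s+50): 50 + j400 → |·| = √(50²+400²) = √162500 ≈ 403.11, ∠ = arctan(400/50) ≈ 82.87°
zero (s+250): 250 + j400 → |·| = √(250²+400²) = √222500 ≈ 471.7, ∠ = arctan(400/250) ≈ 57.99°
pole (s+4): 4 + j400 → |·| = √(4²+400²) = √160016 ≈ 400.02, ∠ = arctan(400/4) ≈ 89.43°
pole (s+8): 8 + j400 → |·| = √(8²+400²) = √160064 ≈ 400.08, ∠ = arctan(400/8) ≈ 88.85°
pole (s+40): 40 + j400 → |·| = √(40²+400²) = √161600 ≈ 402, ∠ = arctan(400/40) ≈ 84.29°
∠L = 140.86° − 262.57° = -121.71°

-121.7°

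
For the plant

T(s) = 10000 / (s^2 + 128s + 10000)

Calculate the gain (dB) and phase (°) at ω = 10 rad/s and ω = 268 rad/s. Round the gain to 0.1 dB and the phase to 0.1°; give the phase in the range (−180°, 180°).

ω = 10: 0.0 dB, -7.4°; ω = 268: -17.0 dB, -151.0°

At s = jω = j10:
quadratic: (j10)² + 128·j10 + 10000 = 9900 + j1280 → |·| ≈ 9982.4, ∠ ≈ 7.37°
|T| = 10000 / 9982.4 ≈ 1.0018
Gain = 20 log₁₀(1.0018) ≈ 0.02 dB
∠T = 0.00° − 7.37° = -7.37°

At s = jω = j268:
quadratic: (j268)² + 128·j268 + 10000 = -61824 + j34304 → |·| ≈ 70703, ∠ ≈ 150.98°
|T| = 10000 / 70703 ≈ 0.14144
Gain = 20 log₁₀(0.14144) ≈ -16.99 dB
∠T = 0.00° − 150.98° = -150.98°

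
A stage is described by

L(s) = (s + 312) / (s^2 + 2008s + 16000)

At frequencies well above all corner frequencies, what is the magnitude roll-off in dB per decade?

-20 dB/decade

Each pole contributes −20 dB/decade at high frequency; each zero contributes +20 dB/decade.
Net: 1 zero(s) − 2 pole(s) → -20 dB/decade.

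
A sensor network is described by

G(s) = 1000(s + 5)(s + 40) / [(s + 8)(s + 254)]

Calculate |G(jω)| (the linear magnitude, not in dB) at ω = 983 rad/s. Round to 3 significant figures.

At s = jω = j983:
zero (s+5): 5 + j983 → |·| = √(5²+983²) = √966314 ≈ 983.01, ∠ = arctan(983/5) ≈ 89.71°
zero (s+40): 40 + j983 → |·| = √(40²+983²) = √967889 ≈ 983.81, ∠ = arctan(983/40) ≈ 87.67°
pole (s+8): 8 + j983 → |·| = √(8²+983²) = √966353 ≈ 983.03, ∠ = arctan(983/8) ≈ 89.53°
pole (s+254): 254 + j983 → |·| = √(254²+983²) = √1030805 ≈ 1015.3, ∠ = arctan(983/254) ≈ 75.51°
|G| = 1000 · 9.671e+05 / 9.9807e+05 ≈ 968.97

969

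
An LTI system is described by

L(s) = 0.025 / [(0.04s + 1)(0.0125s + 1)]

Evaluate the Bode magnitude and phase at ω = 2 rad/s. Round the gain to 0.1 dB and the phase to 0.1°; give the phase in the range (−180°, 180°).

At ω = 2 rad/s:
pole (1 + j2·0.04) = 1 + j0.08 → |·| ≈ 1.0032, ∠ ≈ 4.57°
pole (1 + j2·0.0125) = 1 + j0.025 → |·| ≈ 1.0003, ∠ ≈ 1.43°
|L| = 0.025 · 1 / (1.0032 · 1.0003) ≈ 0.024913
Gain = 20 log₁₀(0.024913) ≈ -32.07 dB
∠L = (0°) − (4.57° + 1.43°) = -6.00°

-32.1 dB, -6.0°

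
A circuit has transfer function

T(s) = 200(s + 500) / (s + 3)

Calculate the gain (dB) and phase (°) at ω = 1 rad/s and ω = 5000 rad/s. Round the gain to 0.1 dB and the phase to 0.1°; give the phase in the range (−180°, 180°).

At s = jω = j1:
zero (s+500): 500 + j1 → |·| = √(500²+1²) = √250001 ≈ 500, ∠ = arctan(1/500) ≈ 0.11°
pole (s+3): 3 + j1 → |·| = √(3²+1²) = √10 ≈ 3.1623, ∠ = arctan(1/3) ≈ 18.43°
|T| = 200 · 500 / 3.1623 ≈ 31623
Gain = 20 log₁₀(31623) ≈ 90.00 dB
∠T = 0.11° − 18.43° = -18.32°

At s = jω = j5000:
zero (s+500): 500 + j5000 → |·| = √(500²+5000²) = √25250000 ≈ 5024.9, ∠ = arctan(5000/500) ≈ 84.29°
pole (s+3): 3 + j5000 → |·| = √(3²+5000²) = √25000009 ≈ 5000, ∠ = arctan(5000/3) ≈ 89.97°
|T| = 200 · 5024.9 / 5000 ≈ 201
Gain = 20 log₁₀(201) ≈ 46.06 dB
∠T = 84.29° − 89.97° = -5.68°

ω = 1: 90.0 dB, -18.3°; ω = 5000: 46.1 dB, -5.7°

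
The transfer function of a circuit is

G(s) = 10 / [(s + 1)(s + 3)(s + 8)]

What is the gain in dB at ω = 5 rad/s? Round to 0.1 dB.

At s = jω = j5:
pole (s+1): 1 + j5 → |·| = √(1²+5²) = √26 ≈ 5.099, ∠ = arctan(5/1) ≈ 78.69°
pole (s+3): 3 + j5 → |·| = √(3²+5²) = √34 ≈ 5.831, ∠ = arctan(5/3) ≈ 59.04°
pole (s+8): 8 + j5 → |·| = √(8²+5²) = √89 ≈ 9.434, ∠ = arctan(5/8) ≈ 32.01°
|G| = 10 / 280.49 ≈ 0.035652
Gain = 20 log₁₀(0.035652) ≈ -28.96 dB

-29.0 dB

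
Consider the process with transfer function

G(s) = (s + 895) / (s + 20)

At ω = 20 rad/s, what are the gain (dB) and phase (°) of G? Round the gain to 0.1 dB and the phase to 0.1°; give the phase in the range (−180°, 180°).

Substitute s = j20:
Numerator: (j20) + 895 = 895 + j20
Denominator: (j20) + 20 = 20 + j20
|N| = √(895² + 20²) ≈ 895.22, ∠N ≈ 1.28°
|D| = √(20² + 20²) ≈ 28.284, ∠D ≈ 45.00°
|G| = 895.22 / 28.284 ≈ 31.651
Gain = 20 log₁₀(31.651) ≈ 30.01 dB
∠G = 1.28° − 45.00° = -43.72°

30.0 dB, -43.7°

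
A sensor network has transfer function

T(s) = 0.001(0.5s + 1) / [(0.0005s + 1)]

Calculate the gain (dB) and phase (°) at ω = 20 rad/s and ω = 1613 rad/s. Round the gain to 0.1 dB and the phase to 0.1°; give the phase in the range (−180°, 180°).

At ω = 20 rad/s:
zero (1 + j20·0.5) = 1 + j10 → |·| ≈ 10.05, ∠ ≈ 84.29°
pole (1 + j20·0.0005) = 1 + j0.01 → |·| ≈ 1, ∠ ≈ 0.57°
|T| = 0.001 · 10.05 / (1) ≈ 0.01005
Gain = 20 log₁₀(0.01005) ≈ -39.96 dB
∠T = (84.29°) − (0.57°) = 83.72°

At ω = 1613 rad/s:
zero (1 + j1613·0.5) = 1 + j806.5 → |·| ≈ 806.5, ∠ ≈ 89.93°
pole (1 + j1613·0.0005) = 1 + j0.8065 → |·| ≈ 1.2847, ∠ ≈ 38.89°
|T| = 0.001 · 806.5 / (1.2847) ≈ 0.62777
Gain = 20 log₁₀(0.62777) ≈ -4.04 dB
∠T = (89.93°) − (38.89°) = 51.04°

ω = 20: -40.0 dB, 83.7°; ω = 1613: -4.0 dB, 51.0°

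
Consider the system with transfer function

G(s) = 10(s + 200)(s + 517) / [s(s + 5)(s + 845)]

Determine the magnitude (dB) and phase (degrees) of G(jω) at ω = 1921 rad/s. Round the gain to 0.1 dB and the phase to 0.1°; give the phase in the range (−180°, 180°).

-46.1 dB, -87.1°

At s = jω = j1921:
zero (s+200): 200 + j1921 → |·| = √(200²+1921²) = √3730241 ≈ 1931.4, ∠ = arctan(1921/200) ≈ 84.06°
zero (s+517): 517 + j1921 → |·| = √(517²+1921²) = √3957530 ≈ 1989.4, ∠ = arctan(1921/517) ≈ 74.94°
pole (s+5): 5 + j1921 → |·| = √(5²+1921²) = √3690266 ≈ 1921, ∠ = arctan(1921/5) ≈ 89.85°
pole (s+845): 845 + j1921 → |·| = √(845²+1921²) = √4404266 ≈ 2098.6, ∠ = arctan(1921/845) ≈ 66.26°
pole at origin: |s| = 1921, ∠ = 90.00° (in denominator)
|G| = 10 · 3.8423e+06 / 7.7443e+09 ≈ 0.0049615
Gain = 20 log₁₀(0.0049615) ≈ -46.09 dB
∠G = 159.00° − 246.11° = -87.11°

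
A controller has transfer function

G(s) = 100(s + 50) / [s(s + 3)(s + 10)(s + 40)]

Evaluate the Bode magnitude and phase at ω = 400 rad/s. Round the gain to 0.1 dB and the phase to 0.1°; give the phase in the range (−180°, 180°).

-116.1 dB, 90.4°

At s = jω = j400:
zero (s+50): 50 + j400 → |·| = √(50²+400²) = √162500 ≈ 403.11, ∠ = arctan(400/50) ≈ 82.87°
pole (s+3): 3 + j400 → |·| = √(3²+400²) = √160009 ≈ 400.01, ∠ = arctan(400/3) ≈ 89.57°
pole (s+10): 10 + j400 → |·| = √(10²+400²) = √160100 ≈ 400.12, ∠ = arctan(400/10) ≈ 88.57°
pole (s+40): 40 + j400 → |·| = √(40²+400²) = √161600 ≈ 402, ∠ = arctan(400/40) ≈ 84.29°
pole at origin: |s| = 400, ∠ = 90.00° (in denominator)
|G| = 100 · 403.11 / 2.5736e+10 ≈ 1.5663e-06
Gain = 20 log₁₀(1.5663e-06) ≈ -116.10 dB
∠G = 82.87° − 352.43° = -269.56° ≡ 90.44° (principal value)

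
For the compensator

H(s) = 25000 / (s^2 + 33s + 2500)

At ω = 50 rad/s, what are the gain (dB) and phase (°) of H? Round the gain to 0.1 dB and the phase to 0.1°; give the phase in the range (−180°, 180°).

23.6 dB, -90.0°

At s = jω = j50:
quadratic: (j50)² + 33·j50 + 2500 = 0 + j1650 → |·| ≈ 1650, ∠ ≈ 90.00°
|H| = 25000 / 1650 ≈ 15.152
Gain = 20 log₁₀(15.152) ≈ 23.61 dB
∠H = 0.00° − 90.00° = -90.00°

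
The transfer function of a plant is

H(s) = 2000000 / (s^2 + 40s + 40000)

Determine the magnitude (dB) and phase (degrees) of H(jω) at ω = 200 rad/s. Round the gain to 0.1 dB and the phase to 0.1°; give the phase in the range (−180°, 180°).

At s = jω = j200:
quadratic: (j200)² + 40·j200 + 40000 = 0 + j8000 → |·| ≈ 8000, ∠ ≈ 90.00°
|H| = 2000000 / 8000 ≈ 250
Gain = 20 log₁₀(250) ≈ 47.96 dB
∠H = 0.00° − 90.00° = -90.00°

48.0 dB, -90.0°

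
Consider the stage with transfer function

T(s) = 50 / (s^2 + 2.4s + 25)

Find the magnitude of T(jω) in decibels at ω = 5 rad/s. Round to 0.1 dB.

12.4 dB

At s = jω = j5:
quadratic: (j5)² + 2.4·j5 + 25 = 0 + j12 → |·| ≈ 12, ∠ ≈ 90.00°
|T| = 50 / 12 ≈ 4.1667
Gain = 20 log₁₀(4.1667) ≈ 12.40 dB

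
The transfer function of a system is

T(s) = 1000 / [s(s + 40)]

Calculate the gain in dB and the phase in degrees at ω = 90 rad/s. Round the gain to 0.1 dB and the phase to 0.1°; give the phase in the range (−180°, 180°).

At s = jω = j90:
pole (s+40): 40 + j90 → |·| = √(40²+90²) = √9700 ≈ 98.489, ∠ = arctan(90/40) ≈ 66.04°
pole at origin: |s| = 90, ∠ = 90.00° (in denominator)
|T| = 1000 / 8864 ≈ 0.11282
Gain = 20 log₁₀(0.11282) ≈ -18.95 dB
∠T = 0.00° − 156.04° = -156.04°

-19.0 dB, -156.0°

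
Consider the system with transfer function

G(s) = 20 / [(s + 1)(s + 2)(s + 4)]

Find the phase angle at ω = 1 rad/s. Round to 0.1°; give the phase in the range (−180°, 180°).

At s = jω = j1:
pole (s+1): 1 + j1 → |·| = √(1²+1²) = √2 ≈ 1.4142, ∠ = arctan(1/1) ≈ 45.00°
pole (s+2): 2 + j1 → |·| = √(2²+1²) = √5 ≈ 2.2361, ∠ = arctan(1/2) ≈ 26.57°
pole (s+4): 4 + j1 → |·| = √(4²+1²) = √17 ≈ 4.1231, ∠ = arctan(1/4) ≈ 14.04°
∠G = 0.00° − 85.61° = -85.61°

-85.6°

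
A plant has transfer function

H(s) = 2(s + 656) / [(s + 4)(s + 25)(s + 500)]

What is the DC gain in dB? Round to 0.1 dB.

-31.6 dB

H(0) = 2·656 / (4·25·500) = 0.02624
20 log₁₀(0.02624) ≈ -31.62 dB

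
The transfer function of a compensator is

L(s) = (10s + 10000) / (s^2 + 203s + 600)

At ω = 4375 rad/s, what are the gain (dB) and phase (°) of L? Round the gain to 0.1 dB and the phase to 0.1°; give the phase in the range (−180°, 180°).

Substitute s = j4375:
Numerator: 10(j4375) + 10000 = 10000 + j43750
Denominator: (j4375)^2 + 203(j4375) + 600 = -19140025 + j888125
|N| = √(10000² + 43750²) ≈ 44878, ∠N ≈ 77.12°
|D| = √(19140025² + 888125²) ≈ 1.9161e+07, ∠D ≈ 177.34°
|L| = 44878 / 1.9161e+07 ≈ 0.0023422
Gain = 20 log₁₀(0.0023422) ≈ -52.61 dB
∠L = 77.12° − 177.34° = -100.22°

-52.6 dB, -100.2°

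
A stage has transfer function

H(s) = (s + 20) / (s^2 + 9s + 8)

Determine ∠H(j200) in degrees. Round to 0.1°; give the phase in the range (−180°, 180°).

Substitute s = j200:
Numerator: (j200) + 20 = 20 + j200
Denominator: (j200)^2 + 9(j200) + 8 = -39992 + j1800
|N| = √(20² + 200²) ≈ 201, ∠N ≈ 84.29°
|D| = √(39992² + 1800²) ≈ 40032, ∠D ≈ 177.42°
∠H = 84.29° − 177.42° = -93.13°

-93.1°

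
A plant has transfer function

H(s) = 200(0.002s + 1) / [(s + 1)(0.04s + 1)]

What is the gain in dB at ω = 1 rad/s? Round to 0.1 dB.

43.0 dB

At ω = 1 rad/s:
zero (1 + j1·0.002) = 1 + j0.002 → |·| ≈ 1, ∠ ≈ 0.11°
pole (1 + j1·1) = 1 + j1 → |·| ≈ 1.4142, ∠ ≈ 45.00°
pole (1 + j1·0.04) = 1 + j0.04 → |·| ≈ 1.0008, ∠ ≈ 2.29°
|H| = 200 · 1 / (1.4142 · 1.0008) ≈ 141.31
Gain = 20 log₁₀(141.31) ≈ 43.00 dB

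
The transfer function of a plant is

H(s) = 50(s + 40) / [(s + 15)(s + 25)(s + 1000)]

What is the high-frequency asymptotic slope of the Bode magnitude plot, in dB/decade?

-40 dB/decade

Each pole contributes −20 dB/decade at high frequency; each zero contributes +20 dB/decade.
Net: 1 zero(s) − 3 pole(s) → -40 dB/decade.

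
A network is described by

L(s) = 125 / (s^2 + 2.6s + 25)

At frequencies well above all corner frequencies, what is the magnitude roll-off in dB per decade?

Each pole contributes −20 dB/decade at high frequency; each zero contributes +20 dB/decade.
Net: 0 zero(s) − 2 pole(s) → -40 dB/decade.

-40 dB/decade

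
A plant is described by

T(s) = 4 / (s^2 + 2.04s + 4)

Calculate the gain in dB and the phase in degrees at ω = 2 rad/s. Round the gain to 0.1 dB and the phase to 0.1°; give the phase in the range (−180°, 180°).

-0.2 dB, -90.0°

At s = jω = j2:
quadratic: (j2)² + 2.04·j2 + 4 = 0 + j4.08 → |·| ≈ 4.08, ∠ ≈ 90.00°
|T| = 4 / 4.08 ≈ 0.98039
Gain = 20 log₁₀(0.98039) ≈ -0.17 dB
∠T = 0.00° − 90.00° = -90.00°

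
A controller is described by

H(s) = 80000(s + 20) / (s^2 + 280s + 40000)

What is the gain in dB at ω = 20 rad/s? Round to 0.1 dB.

At s = jω = j20:
zero (s+20): 20 + j20 → |·| = √(20²+20²) = √800 ≈ 28.284, ∠ = arctan(20/20) ≈ 45.00°
quadratic: (j20)² + 280·j20 + 40000 = 39600 + j5600 → |·| ≈ 39994, ∠ ≈ 8.05°
|H| = 80000 · 28.284 / 39994 ≈ 56.576
Gain = 20 log₁₀(56.576) ≈ 35.05 dB

35.1 dB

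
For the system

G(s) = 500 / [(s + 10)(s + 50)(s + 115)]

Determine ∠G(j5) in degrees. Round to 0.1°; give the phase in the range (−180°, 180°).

-34.8°

At s = jω = j5:
pole (s+10): 10 + j5 → |·| = √(10²+5²) = √125 ≈ 11.18, ∠ = arctan(5/10) ≈ 26.57°
pole (s+50): 50 + j5 → |·| = √(50²+5²) = √2525 ≈ 50.249, ∠ = arctan(5/50) ≈ 5.71°
pole (s+115): 115 + j5 → |·| = √(115²+5²) = √13250 ≈ 115.11, ∠ = arctan(5/115) ≈ 2.49°
∠G = 0.00° − 34.77° = -34.77°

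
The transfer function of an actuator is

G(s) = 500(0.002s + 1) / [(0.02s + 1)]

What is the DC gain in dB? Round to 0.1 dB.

54.0 dB

G(0) = 500 · 1 / 1 = 500
20 log₁₀(500) ≈ 53.98 dB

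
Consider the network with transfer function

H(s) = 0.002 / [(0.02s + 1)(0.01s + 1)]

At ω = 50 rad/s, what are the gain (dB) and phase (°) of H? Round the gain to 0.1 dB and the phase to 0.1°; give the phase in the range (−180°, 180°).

At ω = 50 rad/s:
pole (1 + j50·0.02) = 1 + j1 → |·| ≈ 1.4142, ∠ ≈ 45.00°
pole (1 + j50·0.01) = 1 + j0.5 → |·| ≈ 1.118, ∠ ≈ 26.57°
|H| = 0.002 · 1 / (1.4142 · 1.118) ≈ 0.001265
Gain = 20 log₁₀(0.001265) ≈ -57.96 dB
∠H = (0°) − (45.00° + 26.57°) = -71.57°

-58.0 dB, -71.6°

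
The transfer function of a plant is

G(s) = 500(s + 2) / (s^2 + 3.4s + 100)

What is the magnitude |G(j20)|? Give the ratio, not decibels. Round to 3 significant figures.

32.7

At s = jω = j20:
zero (s+2): 2 + j20 → |·| = √(2²+20²) = √404 ≈ 20.1, ∠ = arctan(20/2) ≈ 84.29°
quadratic: (j20)² + 3.4·j20 + 100 = -300 + j68 → |·| ≈ 307.61, ∠ ≈ 167.23°
|G| = 500 · 20.1 / 307.61 ≈ 32.671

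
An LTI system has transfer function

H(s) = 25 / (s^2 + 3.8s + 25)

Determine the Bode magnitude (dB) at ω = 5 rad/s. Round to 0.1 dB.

2.4 dB

At s = jω = j5:
quadratic: (j5)² + 3.8·j5 + 25 = 0 + j19 → |·| ≈ 19, ∠ ≈ 90.00°
|H| = 25 / 19 ≈ 1.3158
Gain = 20 log₁₀(1.3158) ≈ 2.38 dB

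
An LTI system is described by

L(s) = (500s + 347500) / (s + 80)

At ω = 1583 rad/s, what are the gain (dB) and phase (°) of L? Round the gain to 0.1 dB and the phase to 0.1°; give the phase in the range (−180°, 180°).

54.7 dB, -20.8°

Substitute s = j1583:
Numerator: 500(j1583) + 347500 = 347500 + j791500
Denominator: (j1583) + 80 = 80 + j1583
|N| = √(347500² + 791500²) ≈ 8.6442e+05, ∠N ≈ 66.30°
|D| = √(80² + 1583²) ≈ 1585, ∠D ≈ 87.11°
|L| = 8.6442e+05 / 1585 ≈ 545.38
Gain = 20 log₁₀(545.38) ≈ 54.73 dB
∠L = 66.30° − 87.11° = -20.81°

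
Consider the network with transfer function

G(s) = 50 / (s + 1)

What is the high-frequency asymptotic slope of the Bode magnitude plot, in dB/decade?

-20 dB/decade

Each pole contributes −20 dB/decade at high frequency; each zero contributes +20 dB/decade.
Net: 0 zero(s) − 1 pole(s) → -20 dB/decade.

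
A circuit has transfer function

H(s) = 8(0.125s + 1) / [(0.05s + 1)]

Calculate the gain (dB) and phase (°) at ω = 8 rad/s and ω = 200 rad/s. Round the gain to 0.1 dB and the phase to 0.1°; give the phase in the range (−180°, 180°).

At ω = 8 rad/s:
zero (1 + j8·0.125) = 1 + j1 → |·| ≈ 1.4142, ∠ ≈ 45.00°
pole (1 + j8·0.05) = 1 + j0.4 → |·| ≈ 1.077, ∠ ≈ 21.80°
|H| = 8 · 1.4142 / (1.077) ≈ 10.505
Gain = 20 log₁₀(10.505) ≈ 20.43 dB
∠H = (45.00°) − (21.80°) = 23.20°

At ω = 200 rad/s:
zero (1 + j200·0.125) = 1 + j25 → |·| ≈ 25.02, ∠ ≈ 87.71°
pole (1 + j200·0.05) = 1 + j10 → |·| ≈ 10.05, ∠ ≈ 84.29°
|H| = 8 · 25.02 / (10.05) ≈ 19.916
Gain = 20 log₁₀(19.916) ≈ 25.98 dB
∠H = (87.71°) − (84.29°) = 3.42°

ω = 8: 20.4 dB, 23.2°; ω = 200: 26.0 dB, 3.4°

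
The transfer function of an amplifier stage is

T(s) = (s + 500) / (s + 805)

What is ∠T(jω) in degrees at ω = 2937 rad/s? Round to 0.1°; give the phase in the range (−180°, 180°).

Substitute s = j2937:
Numerator: (j2937) + 500 = 500 + j2937
Denominator: (j2937) + 805 = 805 + j2937
|N| = √(500² + 2937²) ≈ 2979.3, ∠N ≈ 80.34°
|D| = √(805² + 2937²) ≈ 3045.3, ∠D ≈ 74.67°
∠T = 80.34° − 74.67° = 5.67°

5.7°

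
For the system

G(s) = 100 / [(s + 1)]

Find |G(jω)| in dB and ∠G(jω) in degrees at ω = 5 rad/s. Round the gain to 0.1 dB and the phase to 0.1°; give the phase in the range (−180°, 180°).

25.9 dB, -78.7°

At ω = 5 rad/s:
pole (1 + j5·1) = 1 + j5 → |·| ≈ 5.099, ∠ ≈ 78.69°
|G| = 100 · 1 / (5.099) ≈ 19.612
Gain = 20 log₁₀(19.612) ≈ 25.85 dB
∠G = (0°) − (78.69°) = -78.69°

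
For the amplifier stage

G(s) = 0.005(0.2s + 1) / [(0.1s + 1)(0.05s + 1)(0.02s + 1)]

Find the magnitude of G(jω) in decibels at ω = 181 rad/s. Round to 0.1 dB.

At ω = 181 rad/s:
zero (1 + j181·0.2) = 1 + j36.2 → |·| ≈ 36.214, ∠ ≈ 88.42°
pole (1 + j181·0.1) = 1 + j18.1 → |·| ≈ 18.128, ∠ ≈ 86.84°
pole (1 + j181·0.05) = 1 + j9.05 → |·| ≈ 9.1051, ∠ ≈ 83.69°
pole (1 + j181·0.02) = 1 + j3.62 → |·| ≈ 3.7556, ∠ ≈ 74.56°
|G| = 0.005 · 36.214 / (18.128 · 9.1051 · 3.7556) ≈ 0.0002921
Gain = 20 log₁₀(0.0002921) ≈ -70.69 dB

-70.7 dB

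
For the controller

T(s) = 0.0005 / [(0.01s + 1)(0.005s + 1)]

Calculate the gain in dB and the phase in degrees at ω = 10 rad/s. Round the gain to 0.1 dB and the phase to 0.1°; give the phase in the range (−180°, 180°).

At ω = 10 rad/s:
pole (1 + j10·0.01) = 1 + j0.1 → |·| ≈ 1.005, ∠ ≈ 5.71°
pole (1 + j10·0.005) = 1 + j0.05 → |·| ≈ 1.0012, ∠ ≈ 2.86°
|T| = 0.0005 · 1 / (1.005 · 1.0012) ≈ 0.00049692
Gain = 20 log₁₀(0.00049692) ≈ -66.07 dB
∠T = (0°) − (5.71° + 2.86°) = -8.57°

-66.1 dB, -8.6°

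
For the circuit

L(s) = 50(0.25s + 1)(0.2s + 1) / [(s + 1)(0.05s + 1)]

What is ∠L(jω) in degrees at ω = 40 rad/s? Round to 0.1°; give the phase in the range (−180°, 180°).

At ω = 40 rad/s:
zero (1 + j40·0.25) = 1 + j10 → |·| ≈ 10.05, ∠ ≈ 84.29°
zero (1 + j40·0.2) = 1 + j8 → |·| ≈ 8.0623, ∠ ≈ 82.87°
pole (1 + j40·1) = 1 + j40 → |·| ≈ 40.012, ∠ ≈ 88.57°
pole (1 + j40·0.05) = 1 + j2 → |·| ≈ 2.2361, ∠ ≈ 63.43°
∠L = (84.29° + 82.87°) − (88.57° + 63.43°) = 15.16°

15.2°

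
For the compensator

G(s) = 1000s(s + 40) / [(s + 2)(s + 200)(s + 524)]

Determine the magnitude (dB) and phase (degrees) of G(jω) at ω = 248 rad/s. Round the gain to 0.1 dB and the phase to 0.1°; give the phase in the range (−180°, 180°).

2.7 dB, 4.9°

At s = jω = j248:
zero (s+40): 40 + j248 → |·| = √(40²+248²) = √63104 ≈ 251.21, ∠ = arctan(248/40) ≈ 80.84°
zero at origin: s = j248 → |·| = 248, ∠ = 90.00°
pole (s+2): 2 + j248 → |·| = √(2²+248²) = √61508 ≈ 248.01, ∠ = arctan(248/2) ≈ 89.54°
pole (s+200): 200 + j248 → |·| = √(200²+248²) = √101504 ≈ 318.6, ∠ = arctan(248/200) ≈ 51.12°
pole (s+524): 524 + j248 → |·| = √(524²+248²) = √336080 ≈ 579.72, ∠ = arctan(248/524) ≈ 25.33°
|G| = 1000 · 62300 / 4.5807e+07 ≈ 1.3601
Gain = 20 log₁₀(1.3601) ≈ 2.67 dB
∠G = 170.84° − 165.99° = 4.85°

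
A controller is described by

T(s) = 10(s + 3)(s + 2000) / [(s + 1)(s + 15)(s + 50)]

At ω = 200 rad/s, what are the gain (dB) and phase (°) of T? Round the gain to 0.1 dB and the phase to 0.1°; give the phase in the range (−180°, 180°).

At s = jω = j200:
zero (s+3): 3 + j200 → |·| = √(3²+200²) = √40009 ≈ 200.02, ∠ = arctan(200/3) ≈ 89.14°
zero (s+2000): 2000 + j200 → |·| = √(2000²+200²) = √4040000 ≈ 2010, ∠ = arctan(200/2000) ≈ 5.71°
pole (s+1): 1 + j200 → |·| = √(1²+200²) = √40001 ≈ 200, ∠ = arctan(200/1) ≈ 89.71°
pole (s+15): 15 + j200 → |·| = √(15²+200²) = √40225 ≈ 200.56, ∠ = arctan(200/15) ≈ 85.71°
pole (s+50): 50 + j200 → |·| = √(50²+200²) = √42500 ≈ 206.16, ∠ = arctan(200/50) ≈ 75.96°
|T| = 10 · 4.0204e+05 / 8.2695e+06 ≈ 0.48617
Gain = 20 log₁₀(0.48617) ≈ -6.26 dB
∠T = 94.85° − 251.38° = -156.53°

-6.3 dB, -156.5°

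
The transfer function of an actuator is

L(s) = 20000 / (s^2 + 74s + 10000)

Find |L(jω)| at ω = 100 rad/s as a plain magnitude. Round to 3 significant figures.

2.70

At s = jω = j100:
quadratic: (j100)² + 74·j100 + 10000 = 0 + j7400 → |·| ≈ 7400, ∠ ≈ 90.00°
|L| = 20000 / 7400 ≈ 2.7027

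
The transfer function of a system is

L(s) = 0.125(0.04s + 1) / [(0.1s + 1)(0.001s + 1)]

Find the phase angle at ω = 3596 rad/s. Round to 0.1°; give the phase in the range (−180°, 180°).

-74.7°

At ω = 3596 rad/s:
zero (1 + j3596·0.04) = 1 + j143.84 → |·| ≈ 143.84, ∠ ≈ 89.60°
pole (1 + j3596·0.1) = 1 + j359.6 → |·| ≈ 359.6, ∠ ≈ 89.84°
pole (1 + j3596·0.001) = 1 + j3.596 → |·| ≈ 3.7325, ∠ ≈ 74.46°
∠L = (89.60°) − (89.84° + 74.46°) = -74.70°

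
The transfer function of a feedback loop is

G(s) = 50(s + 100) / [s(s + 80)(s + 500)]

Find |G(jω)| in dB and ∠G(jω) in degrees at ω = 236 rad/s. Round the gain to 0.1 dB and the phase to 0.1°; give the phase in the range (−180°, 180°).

At s = jω = j236:
zero (s+100): 100 + j236 → |·| = √(100²+236²) = √65696 ≈ 256.31, ∠ = arctan(236/100) ≈ 67.04°
pole (s+80): 80 + j236 → |·| = √(80²+236²) = √62096 ≈ 249.19, ∠ = arctan(236/80) ≈ 71.27°
pole (s+500): 500 + j236 → |·| = √(500²+236²) = √305696 ≈ 552.9, ∠ = arctan(236/500) ≈ 25.27°
pole at origin: |s| = 236, ∠ = 90.00° (in denominator)
|G| = 50 · 256.31 / 3.2515e+07 ≈ 0.00039414
Gain = 20 log₁₀(0.00039414) ≈ -68.09 dB
∠G = 67.04° − 186.54° = -119.50°

-68.1 dB, -119.5°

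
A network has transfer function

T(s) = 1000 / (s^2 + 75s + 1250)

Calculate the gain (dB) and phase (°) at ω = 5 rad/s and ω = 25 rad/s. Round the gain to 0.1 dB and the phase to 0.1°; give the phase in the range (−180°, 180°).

ω = 5: -2.2 dB, -17.0°; ω = 25: -5.9 dB, -71.6°

Substitute s = j5:
Numerator: 1000 = 1000 + j0
Denominator: (j5)^2 + 75(j5) + 1250 = 1225 + j375
|N| = √(1000² + 0²) ≈ 1000, ∠N ≈ 0.00°
|D| = √(1225² + 375²) ≈ 1281.1, ∠D ≈ 17.02°
|T| = 1000 / 1281.1 ≈ 0.78058
Gain = 20 log₁₀(0.78058) ≈ -2.15 dB
∠T = 0.00° − 17.02° = -17.02°

Substitute s = j25:
Numerator: 1000 = 1000 + j0
Denominator: (j25)^2 + 75(j25) + 1250 = 625 + j1875
|N| = √(1000² + 0²) ≈ 1000, ∠N ≈ 0.00°
|D| = √(625² + 1875²) ≈ 1976.4, ∠D ≈ 71.57°
|T| = 1000 / 1976.4 ≈ 0.50597
Gain = 20 log₁₀(0.50597) ≈ -5.92 dB
∠T = 0.00° − 71.57° = -71.57°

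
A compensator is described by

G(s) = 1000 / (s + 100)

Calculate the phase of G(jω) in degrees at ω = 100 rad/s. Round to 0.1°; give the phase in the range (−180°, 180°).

-45.0°

Substitute s = j100:
Numerator: 1000 = 1000 + j0
Denominator: (j100) + 100 = 100 + j100
|N| = √(1000² + 0²) ≈ 1000, ∠N ≈ 0.00°
|D| = √(100² + 100²) ≈ 141.42, ∠D ≈ 45.00°
∠G = 0.00° − 45.00° = -45.00°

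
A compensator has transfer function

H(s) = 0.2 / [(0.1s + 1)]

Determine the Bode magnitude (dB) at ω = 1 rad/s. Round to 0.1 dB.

-14.0 dB

At ω = 1 rad/s:
pole (1 + j1·0.1) = 1 + j0.1 → |·| ≈ 1.005, ∠ ≈ 5.71°
|H| = 0.2 · 1 / (1.005) ≈ 0.199
Gain = 20 log₁₀(0.199) ≈ -14.02 dB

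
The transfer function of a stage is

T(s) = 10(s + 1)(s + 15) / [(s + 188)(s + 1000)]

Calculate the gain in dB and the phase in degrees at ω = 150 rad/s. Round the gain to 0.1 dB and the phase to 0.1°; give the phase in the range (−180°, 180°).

At s = jω = j150:
zero (s+1): 1 + j150 → |·| = √(1²+150²) = √22501 ≈ 150, ∠ = arctan(150/1) ≈ 89.62°
zero (s+15): 15 + j150 → |·| = √(15²+150²) = √22725 ≈ 150.75, ∠ = arctan(150/15) ≈ 84.29°
pole (s+188): 188 + j150 → |·| = √(188²+150²) = √57844 ≈ 240.51, ∠ = arctan(150/188) ≈ 38.59°
pole (s+1000): 1000 + j150 → |·| = √(1000²+150²) = √1022500 ≈ 1011.2, ∠ = arctan(150/1000) ≈ 8.53°
|T| = 10 · 22612 / 2.432e+05 ≈ 0.92977
Gain = 20 log₁₀(0.92977) ≈ -0.63 dB
∠T = 173.91° − 47.12° = 126.79°

-0.6 dB, 126.8°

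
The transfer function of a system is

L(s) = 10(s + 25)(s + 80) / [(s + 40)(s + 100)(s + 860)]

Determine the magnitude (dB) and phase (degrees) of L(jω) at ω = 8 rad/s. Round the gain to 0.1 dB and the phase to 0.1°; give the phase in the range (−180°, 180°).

At s = jω = j8:
zero (s+25): 25 + j8 → |·| = √(25²+8²) = √689 ≈ 26.249, ∠ = arctan(8/25) ≈ 17.74°
zero (s+80): 80 + j8 → |·| = √(80²+8²) = √6464 ≈ 80.399, ∠ = arctan(8/80) ≈ 5.71°
pole (s+40): 40 + j8 → |·| = √(40²+8²) = √1664 ≈ 40.792, ∠ = arctan(8/40) ≈ 11.31°
pole (s+100): 100 + j8 → |·| = √(100²+8²) = √10064 ≈ 100.32, ∠ = arctan(8/100) ≈ 4.57°
pole (s+860): 860 + j8 → |·| = √(860²+8²) = √739664 ≈ 860.04, ∠ = arctan(8/860) ≈ 0.53°
|L| = 10 · 2110.4 / 3.5195e+06 ≈ 0.0059963
Gain = 20 log₁₀(0.0059963) ≈ -44.44 dB
∠L = 23.45° − 16.41° = 7.04°

-44.4 dB, 7.0°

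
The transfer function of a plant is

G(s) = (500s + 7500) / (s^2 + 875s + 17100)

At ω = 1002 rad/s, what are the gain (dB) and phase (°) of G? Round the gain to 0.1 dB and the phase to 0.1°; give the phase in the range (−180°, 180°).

Substitute s = j1002:
Numerator: 500(j1002) + 7500 = 7500 + j501000
Denominator: (j1002)^2 + 875(j1002) + 17100 = -986904 + j876750
|N| = √(7500² + 501000²) ≈ 5.0106e+05, ∠N ≈ 89.14°
|D| = √(986904² + 876750²) ≈ 1.3201e+06, ∠D ≈ 138.38°
|G| = 5.0106e+05 / 1.3201e+06 ≈ 0.37956
Gain = 20 log₁₀(0.37956) ≈ -8.41 dB
∠G = 89.14° − 138.38° = -49.24°

-8.4 dB, -49.2°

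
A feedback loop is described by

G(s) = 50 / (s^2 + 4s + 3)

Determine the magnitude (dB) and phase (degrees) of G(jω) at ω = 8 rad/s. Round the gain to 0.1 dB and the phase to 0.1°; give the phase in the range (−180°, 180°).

-2.8 dB, -152.3°

Substitute s = j8:
Numerator: 50 = 50 + j0
Denominator: (j8)^2 + 4(j8) + 3 = -61 + j32
|N| = √(50² + 0²) ≈ 50, ∠N ≈ 0.00°
|D| = √(61² + 32²) ≈ 68.884, ∠D ≈ 152.32°
|G| = 50 / 68.884 ≈ 0.72586
Gain = 20 log₁₀(0.72586) ≈ -2.78 dB
∠G = 0.00° − 152.32° = -152.32°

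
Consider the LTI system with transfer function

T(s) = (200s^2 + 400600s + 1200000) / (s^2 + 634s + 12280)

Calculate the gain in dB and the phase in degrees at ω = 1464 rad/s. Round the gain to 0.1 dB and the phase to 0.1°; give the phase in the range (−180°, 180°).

49.9 dB, -30.4°

Substitute s = j1464:
Numerator: 200(j1464)^2 + 400600(j1464) + 1200000 = -427459200 + j586478400
Denominator: (j1464)^2 + 634(j1464) + 12280 = -2131016 + j928176
|N| = √(427459200² + 586478400²) ≈ 7.2573e+08, ∠N ≈ 126.09°
|D| = √(2131016² + 928176²) ≈ 2.3244e+06, ∠D ≈ 156.46°
|T| = 7.2573e+08 / 2.3244e+06 ≈ 312.22
Gain = 20 log₁₀(312.22) ≈ 49.89 dB
∠T = 126.09° − 156.46° = -30.37°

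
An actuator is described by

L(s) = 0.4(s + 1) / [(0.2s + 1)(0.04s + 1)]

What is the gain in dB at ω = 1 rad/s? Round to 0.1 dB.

-5.1 dB

At ω = 1 rad/s:
zero (1 + j1·1) = 1 + j1 → |·| ≈ 1.4142, ∠ ≈ 45.00°
pole (1 + j1·0.2) = 1 + j0.2 → |·| ≈ 1.0198, ∠ ≈ 11.31°
pole (1 + j1·0.04) = 1 + j0.04 → |·| ≈ 1.0008, ∠ ≈ 2.29°
|L| = 0.4 · 1.4142 / (1.0198 · 1.0008) ≈ 0.55425
Gain = 20 log₁₀(0.55425) ≈ -5.13 dB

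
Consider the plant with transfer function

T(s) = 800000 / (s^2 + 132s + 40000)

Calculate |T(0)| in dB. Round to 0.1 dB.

26.0 dB

T(0) = 800000 / 40000 = 20
20 log₁₀(20) ≈ 26.02 dB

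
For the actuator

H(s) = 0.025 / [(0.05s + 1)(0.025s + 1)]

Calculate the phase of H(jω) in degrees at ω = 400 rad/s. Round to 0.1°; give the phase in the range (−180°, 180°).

At ω = 400 rad/s:
pole (1 + j400·0.05) = 1 + j20 → |·| ≈ 20.025, ∠ ≈ 87.14°
pole (1 + j400·0.025) = 1 + j10 → |·| ≈ 10.05, ∠ ≈ 84.29°
∠H = (0°) − (87.14° + 84.29°) = -171.43°

-171.4°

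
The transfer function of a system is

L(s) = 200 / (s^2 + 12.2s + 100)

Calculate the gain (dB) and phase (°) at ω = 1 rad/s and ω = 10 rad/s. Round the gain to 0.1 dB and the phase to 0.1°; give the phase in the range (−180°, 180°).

At s = jω = j1:
quadratic: (j1)² + 12.2·j1 + 100 = 99 + j12.2 → |·| ≈ 99.749, ∠ ≈ 7.03°
|L| = 200 / 99.749 ≈ 2.005
Gain = 20 log₁₀(2.005) ≈ 6.04 dB
∠L = 0.00° − 7.03° = -7.03°

At s = jω = j10:
quadratic: (j10)² + 12.2·j10 + 100 = 0 + j122 → |·| ≈ 122, ∠ ≈ 90.00°
|L| = 200 / 122 ≈ 1.6393
Gain = 20 log₁₀(1.6393) ≈ 4.29 dB
∠L = 0.00° − 90.00° = -90.00°

ω = 1: 6.0 dB, -7.0°; ω = 10: 4.3 dB, -90.0°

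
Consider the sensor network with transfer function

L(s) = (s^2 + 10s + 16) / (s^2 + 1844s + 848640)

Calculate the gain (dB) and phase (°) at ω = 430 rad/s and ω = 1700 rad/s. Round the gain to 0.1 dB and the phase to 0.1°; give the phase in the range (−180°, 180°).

ω = 430: -15.0 dB, 128.6°; ω = 1700: -2.2 dB, 56.6°

Substitute s = j430:
Numerator: (j430)^2 + 10(j430) + 16 = -184884 + j4300
Denominator: (j430)^2 + 1844(j430) + 848640 = 663740 + j792920
|N| = √(184884² + 4300²) ≈ 1.8493e+05, ∠N ≈ 178.67°
|D| = √(663740² + 792920²) ≈ 1.0341e+06, ∠D ≈ 50.07°
|L| = 1.8493e+05 / 1.0341e+06 ≈ 0.17883
Gain = 20 log₁₀(0.17883) ≈ -14.95 dB
∠L = 178.67° − 50.07° = 128.60°

Substitute s = j1700:
Numerator: (j1700)^2 + 10(j1700) + 16 = -2889984 + j17000
Denominator: (j1700)^2 + 1844(j1700) + 848640 = -2041360 + j3134800
|N| = √(2889984² + 17000²) ≈ 2.89e+06, ∠N ≈ 179.66°
|D| = √(2041360² + 3134800²) ≈ 3.7409e+06, ∠D ≈ 123.07°
|L| = 2.89e+06 / 3.7409e+06 ≈ 0.77254
Gain = 20 log₁₀(0.77254) ≈ -2.24 dB
∠L = 179.66° − 123.07° = 56.59°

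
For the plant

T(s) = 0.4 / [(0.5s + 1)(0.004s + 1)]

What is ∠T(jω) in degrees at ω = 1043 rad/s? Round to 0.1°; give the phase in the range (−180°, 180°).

At ω = 1043 rad/s:
pole (1 + j1043·0.5) = 1 + j521.5 → |·| ≈ 521.5, ∠ ≈ 89.89°
pole (1 + j1043·0.004) = 1 + j4.172 → |·| ≈ 4.2902, ∠ ≈ 76.52°
∠T = (0°) − (89.89° + 76.52°) = -166.41°

-166.4°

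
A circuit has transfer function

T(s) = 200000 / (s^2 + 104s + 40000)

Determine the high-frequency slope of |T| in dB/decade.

Each pole contributes −20 dB/decade at high frequency; each zero contributes +20 dB/decade.
Net: 0 zero(s) − 2 pole(s) → -40 dB/decade.

-40 dB/decade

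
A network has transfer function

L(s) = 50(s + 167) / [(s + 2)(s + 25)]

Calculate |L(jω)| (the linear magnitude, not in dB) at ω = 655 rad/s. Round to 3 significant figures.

0.0787

At s = jω = j655:
zero (s+167): 167 + j655 → |·| = √(167²+655²) = √456914 ≈ 675.95, ∠ = arctan(655/167) ≈ 75.70°
pole (s+2): 2 + j655 → |·| = √(2²+655²) = √429029 ≈ 655, ∠ = arctan(655/2) ≈ 89.83°
pole (s+25): 25 + j655 → |·| = √(25²+655²) = √429650 ≈ 655.48, ∠ = arctan(655/25) ≈ 87.81°
|L| = 50 · 675.95 / 4.2934e+05 ≈ 0.07872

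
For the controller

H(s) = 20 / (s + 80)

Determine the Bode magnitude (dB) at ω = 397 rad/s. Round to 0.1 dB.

-26.1 dB

Substitute s = j397:
Numerator: 20 = 20 + j0
Denominator: (j397) + 80 = 80 + j397
|N| = √(20² + 0²) ≈ 20, ∠N ≈ 0.00°
|D| = √(80² + 397²) ≈ 404.98, ∠D ≈ 78.61°
|H| = 20 / 404.98 ≈ 0.049385
Gain = 20 log₁₀(0.049385) ≈ -26.13 dB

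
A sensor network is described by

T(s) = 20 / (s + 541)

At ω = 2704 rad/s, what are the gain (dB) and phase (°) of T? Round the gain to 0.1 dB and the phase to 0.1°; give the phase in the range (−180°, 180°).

-42.8 dB, -78.7°

Substitute s = j2704:
Numerator: 20 = 20 + j0
Denominator: (j2704) + 541 = 541 + j2704
|N| = √(20² + 0²) ≈ 20, ∠N ≈ 0.00°
|D| = √(541² + 2704²) ≈ 2757.6, ∠D ≈ 78.69°
|T| = 20 / 2757.6 ≈ 0.0072527
Gain = 20 log₁₀(0.0072527) ≈ -42.79 dB
∠T = 0.00° − 78.69° = -78.69°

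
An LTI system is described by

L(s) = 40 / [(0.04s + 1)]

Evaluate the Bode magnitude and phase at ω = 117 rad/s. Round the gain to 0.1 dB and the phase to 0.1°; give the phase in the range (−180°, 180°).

At ω = 117 rad/s:
pole (1 + j117·0.04) = 1 + j4.68 → |·| ≈ 4.7856, ∠ ≈ 77.94°
|L| = 40 · 1 / (4.7856) ≈ 8.3584
Gain = 20 log₁₀(8.3584) ≈ 18.44 dB
∠L = (0°) − (77.94°) = -77.94°

18.4 dB, -77.9°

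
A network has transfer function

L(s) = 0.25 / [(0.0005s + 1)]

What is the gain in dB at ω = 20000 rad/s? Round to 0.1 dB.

-32.1 dB

At ω = 20000 rad/s:
pole (1 + j20000·0.0005) = 1 + j10 → |·| ≈ 10.05, ∠ ≈ 84.29°
|L| = 0.25 · 1 / (10.05) ≈ 0.024876
Gain = 20 log₁₀(0.024876) ≈ -32.08 dB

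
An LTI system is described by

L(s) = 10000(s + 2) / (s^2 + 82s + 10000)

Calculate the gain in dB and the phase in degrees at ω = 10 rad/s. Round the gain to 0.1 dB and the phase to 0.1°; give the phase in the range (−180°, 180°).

At s = jω = j10:
zero (s+2): 2 + j10 → |·| = √(2²+10²) = √104 ≈ 10.198, ∠ = arctan(10/2) ≈ 78.69°
quadratic: (j10)² + 82·j10 + 10000 = 9900 + j820 → |·| ≈ 9933.9, ∠ ≈ 4.73°
|L| = 10000 · 10.198 / 9933.9 ≈ 10.266
Gain = 20 log₁₀(10.266) ≈ 20.23 dB
∠L = 78.69° − 4.73° = 73.96°

20.2 dB, 74.0°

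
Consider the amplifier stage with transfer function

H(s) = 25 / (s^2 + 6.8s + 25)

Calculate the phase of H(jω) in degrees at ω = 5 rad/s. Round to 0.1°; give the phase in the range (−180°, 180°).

-90.0°

At s = jω = j5:
quadratic: (j5)² + 6.8·j5 + 25 = 0 + j34 → |·| ≈ 34, ∠ ≈ 90.00°
∠H = 0.00° − 90.00° = -90.00°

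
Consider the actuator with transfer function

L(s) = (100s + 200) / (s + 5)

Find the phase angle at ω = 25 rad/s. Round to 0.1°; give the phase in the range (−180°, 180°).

6.7°

Substitute s = j25:
Numerator: 100(j25) + 200 = 200 + j2500
Denominator: (j25) + 5 = 5 + j25
|N| = √(200² + 2500²) ≈ 2508, ∠N ≈ 85.43°
|D| = √(5² + 25²) ≈ 25.495, ∠D ≈ 78.69°
∠L = 85.43° − 78.69° = 6.74°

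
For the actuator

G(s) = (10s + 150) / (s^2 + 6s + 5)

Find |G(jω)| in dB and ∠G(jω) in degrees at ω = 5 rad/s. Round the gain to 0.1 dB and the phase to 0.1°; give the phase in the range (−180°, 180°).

Substitute s = j5:
Numerator: 10(j5) + 150 = 150 + j50
Denominator: (j5)^2 + 6(j5) + 5 = -20 + j30
|N| = √(150² + 50²) ≈ 158.11, ∠N ≈ 18.43°
|D| = √(20² + 30²) ≈ 36.056, ∠D ≈ 123.69°
|G| = 158.11 / 36.056 ≈ 4.3851
Gain = 20 log₁₀(4.3851) ≈ 12.84 dB
∠G = 18.43° − 123.69° = -105.26°

12.8 dB, -105.3°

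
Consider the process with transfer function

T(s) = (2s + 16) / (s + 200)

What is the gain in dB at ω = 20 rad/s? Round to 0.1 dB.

-13.4 dB

Substitute s = j20:
Numerator: 2(j20) + 16 = 16 + j40
Denominator: (j20) + 200 = 200 + j20
|N| = √(16² + 40²) ≈ 43.081, ∠N ≈ 68.20°
|D| = √(200² + 20²) ≈ 201, ∠D ≈ 5.71°
|T| = 43.081 / 201 ≈ 0.21433
Gain = 20 log₁₀(0.21433) ≈ -13.38 dB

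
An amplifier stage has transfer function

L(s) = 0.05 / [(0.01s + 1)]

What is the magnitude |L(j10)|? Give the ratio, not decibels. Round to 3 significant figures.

0.0498

At ω = 10 rad/s:
pole (1 + j10·0.01) = 1 + j0.1 → |·| ≈ 1.005, ∠ ≈ 5.71°
|L| = 0.05 · 1 / (1.005) ≈ 0.049751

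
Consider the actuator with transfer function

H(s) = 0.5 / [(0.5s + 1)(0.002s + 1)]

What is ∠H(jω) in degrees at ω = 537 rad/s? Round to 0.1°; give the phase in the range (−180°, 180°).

-136.8°

At ω = 537 rad/s:
pole (1 + j537·0.5) = 1 + j268.5 → |·| ≈ 268.5, ∠ ≈ 89.79°
pole (1 + j537·0.002) = 1 + j1.074 → |·| ≈ 1.4675, ∠ ≈ 47.04°
∠H = (0°) − (89.79° + 47.04°) = -136.83°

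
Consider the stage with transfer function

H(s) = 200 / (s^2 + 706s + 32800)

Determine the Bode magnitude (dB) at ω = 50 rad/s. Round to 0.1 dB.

-47.3 dB

Substitute s = j50:
Numerator: 200 = 200 + j0
Denominator: (j50)^2 + 706(j50) + 32800 = 30300 + j35300
|N| = √(200² + 0²) ≈ 200, ∠N ≈ 0.00°
|D| = √(30300² + 35300²) ≈ 46521, ∠D ≈ 49.36°
|H| = 200 / 46521 ≈ 0.0042991
Gain = 20 log₁₀(0.0042991) ≈ -47.33 dB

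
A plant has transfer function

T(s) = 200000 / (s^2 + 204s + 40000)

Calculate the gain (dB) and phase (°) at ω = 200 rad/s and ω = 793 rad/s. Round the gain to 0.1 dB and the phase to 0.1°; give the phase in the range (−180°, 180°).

At s = jω = j200:
quadratic: (j200)² + 204·j200 + 40000 = 0 + j40800 → |·| ≈ 40800, ∠ ≈ 90.00°
|T| = 200000 / 40800 ≈ 4.902
Gain = 20 log₁₀(4.902) ≈ 13.81 dB
∠T = 0.00° − 90.00° = -90.00°

At s = jω = j793:
quadratic: (j793)² + 204·j793 + 40000 = -588849 + j161772 → |·| ≈ 6.1067e+05, ∠ ≈ 164.64°
|T| = 200000 / 6.1067e+05 ≈ 0.32751
Gain = 20 log₁₀(0.32751) ≈ -9.70 dB
∠T = 0.00° − 164.64° = -164.64°

ω = 200: 13.8 dB, -90.0°; ω = 793: -9.7 dB, -164.6°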